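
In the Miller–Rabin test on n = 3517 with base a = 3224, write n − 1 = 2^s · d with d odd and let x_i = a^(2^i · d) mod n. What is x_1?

n − 1 = 3516 = 2^2 · 879, so s = 2 and d = 879.
x_0 = 3224^879 mod 3517 = 1.
x_1 = 1^2 mod 3517 = 1.

1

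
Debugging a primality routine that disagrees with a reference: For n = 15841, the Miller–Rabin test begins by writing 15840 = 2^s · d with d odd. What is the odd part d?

Halving: 15840 → 7920 → 3960 → 1980 → 990 → 495; 495 is odd.
So 15840 = 2^5 · 495.

495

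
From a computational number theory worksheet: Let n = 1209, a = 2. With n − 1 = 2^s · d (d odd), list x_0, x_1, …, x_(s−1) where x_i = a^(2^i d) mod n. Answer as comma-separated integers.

1025, 4, 16

n − 1 = 1208 = 2^3 · 151, so s = 3 and d = 151.
x_0 = 2^151 mod 1209 = 1025.
x_1 = 1025^2 mod 1209 = 4.
x_2 = 4^2 mod 1209 = 16.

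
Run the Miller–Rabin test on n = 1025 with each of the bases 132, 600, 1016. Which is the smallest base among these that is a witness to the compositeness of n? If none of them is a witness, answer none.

n − 1 = 1024 = 2^10 · 1, so s = 10 and d = 1.
Base 132: x_0 = 132^1 mod 1025 = 132. x_0 is neither 1 nor 1024, so continue squaring. x_1 = 132^2 mod 1025 = 1024. x_1 ≡ −1, so 132 is not a witness.
Base 600: x_0 = 600^1 mod 1025 = 600. x_0 is neither 1 nor 1024, so continue squaring. x_1 = 600^2 mod 1025 = 225. x_2 = 225^2 mod 1025 = 400. x_3 = 400^2 mod 1025 = 100. x_4 = 100^2 mod 1025 = 775. x_5 = 775^2 mod 1025 = 1000. x_6 = 1000^2 mod 1025 = 625. x_7 = 625^2 mod 1025 = 100. x_8 = 100^2 mod 1025 = 775. x_9 = 775^2 mod 1025 = 1000. Reached i = s−1 = 9 without hitting −1: 600 is a Miller–Rabin witness and 1025 is composite.
Base 1016: x_0 = 1016^1 mod 1025 = 1016. x_0 is neither 1 nor 1024, so continue squaring. x_1 = 1016^2 mod 1025 = 81. x_2 = 81^2 mod 1025 = 411. x_3 = 411^2 mod 1025 = 821. x_4 = 821^2 mod 1025 = 616. x_5 = 616^2 mod 1025 = 206. x_6 = 206^2 mod 1025 = 411. x_7 = 411^2 mod 1025 = 821. x_8 = 821^2 mod 1025 = 616. x_9 = 616^2 mod 1025 = 206. Reached i = s−1 = 9 without hitting −1: 1016 is a Miller–Rabin witness and 1025 is composite.
The smallest witness among the given bases is 600.

600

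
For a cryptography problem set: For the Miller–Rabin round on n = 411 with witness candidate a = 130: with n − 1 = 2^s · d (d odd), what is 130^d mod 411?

130

n − 1 = 410 = 2^1 · 205, so s = 1 and d = 205.
130^205 mod 411 = 130.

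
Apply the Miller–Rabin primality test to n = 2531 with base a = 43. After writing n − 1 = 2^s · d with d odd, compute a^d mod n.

n − 1 = 2530 = 2^1 · 1265, so s = 1 and d = 1265.
43^1265 mod 2531 = 1.

1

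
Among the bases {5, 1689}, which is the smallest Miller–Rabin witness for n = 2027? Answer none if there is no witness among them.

none

n − 1 = 2026 = 2^1 · 1013, so s = 1 and d = 1013.
Base 5: x_0 = 5^1013 mod 2027 = 2026. x_0 = 2026 ≡ −1, so 5 is not a witness.
Base 1689: x_0 = 1689^1013 mod 2027 = 1. x_0 = 1, so 1689 is not a witness.
No listed base is a witness for 2027.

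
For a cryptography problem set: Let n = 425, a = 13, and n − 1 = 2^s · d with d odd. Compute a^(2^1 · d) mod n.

n − 1 = 424 = 2^3 · 53, so s = 3 and d = 53.
x_0 = 13^53 mod 425 = 353.
x_1 = 353^2 mod 425 = 84.

84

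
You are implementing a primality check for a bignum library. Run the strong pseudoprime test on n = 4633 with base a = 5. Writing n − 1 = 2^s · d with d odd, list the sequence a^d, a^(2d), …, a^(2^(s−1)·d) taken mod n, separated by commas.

n − 1 = 4632 = 2^3 · 579, so s = 3 and d = 579.
x_0 = 5^579 mod 4633 = 812.
x_1 = 812^2 mod 4633 = 1458.
x_2 = 1458^2 mod 4633 = 3850.

812, 1458, 3850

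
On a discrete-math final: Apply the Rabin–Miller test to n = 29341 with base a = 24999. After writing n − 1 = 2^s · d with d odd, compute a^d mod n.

n − 1 = 29340 = 2^2 · 7335, so s = 2 and d = 7335.
24999^7335 mod 29341 = 24167.

24167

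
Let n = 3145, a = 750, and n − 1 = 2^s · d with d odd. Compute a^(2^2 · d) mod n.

815

n − 1 = 3144 = 2^3 · 393, so s = 3 and d = 393.
By repeated squaring, 750^393 ≡ 2110 (mod 3145).
x_0 = 2110.
x_1 = 2110^2 mod 3145 = 1925.
x_2 = 1925^2 mod 3145 = 815.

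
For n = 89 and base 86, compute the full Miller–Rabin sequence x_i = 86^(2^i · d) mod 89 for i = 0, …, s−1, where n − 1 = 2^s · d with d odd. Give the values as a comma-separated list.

52, 34, 88

n − 1 = 88 = 2^3 · 11, so s = 3 and d = 11.
x_0 = 86^11 mod 89 = 52.
x_1 = 52^2 mod 89 = 34.
x_2 = 34^2 mod 89 = 88.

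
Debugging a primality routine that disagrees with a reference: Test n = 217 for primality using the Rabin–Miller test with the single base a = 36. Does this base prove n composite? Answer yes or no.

n − 1 = 216 = 2^3 · 27, so s = 3 and d = 27.
x_0 = 36^27 mod 217 = 1.
x_0 = 1, so 36 is not a witness.

no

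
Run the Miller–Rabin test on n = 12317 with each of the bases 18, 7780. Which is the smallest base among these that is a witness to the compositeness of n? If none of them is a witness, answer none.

18

n − 1 = 12316 = 2^2 · 3079, so s = 2 and d = 3079.
Base 18: x_0 = 18^3079 mod 12317 = 4451. x_0 is neither 1 nor 12316, so continue squaring. x_1 = 4451^2 mod 12317 = 5665. Reached i = s−1 = 1 without hitting −1: 18 is a Miller–Rabin witness and 12317 is composite.
Base 7780: x_0 = 7780^3079 mod 12317 = 1376. x_0 is neither 1 nor 12316, so continue squaring. x_1 = 1376^2 mod 12317 = 8875. Reached i = s−1 = 1 without hitting −1: 7780 is a Miller–Rabin witness and 12317 is composite.
The smallest witness among the given bases is 18.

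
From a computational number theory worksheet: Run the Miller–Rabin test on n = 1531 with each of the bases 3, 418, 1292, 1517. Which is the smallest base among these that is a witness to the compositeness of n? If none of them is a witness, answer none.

none

n − 1 = 1530 = 2^1 · 765, so s = 1 and d = 765.
Base 3: x_0 = 3^765 mod 1531 = 1530. x_0 = 1530 ≡ −1, so 3 is not a witness.
Base 418: x_0 = 418^765 mod 1531 = 1. x_0 = 1, so 418 is not a witness.
Base 1292: x_0 = 1292^765 mod 1531 = 1530. x_0 = 1530 ≡ −1, so 1292 is not a witness.
Base 1517: x_0 = 1517^765 mod 1531 = 1. x_0 = 1, so 1517 is not a witness.
No listed base is a witness for 1531.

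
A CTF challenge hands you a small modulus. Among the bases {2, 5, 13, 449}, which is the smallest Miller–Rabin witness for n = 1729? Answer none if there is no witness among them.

2

n − 1 = 1728 = 2^6 · 27, so s = 6 and d = 27.
Base 2: x_0 = 2^27 mod 1729 = 645. x_0 is neither 1 nor 1728, so continue squaring. x_1 = 645^2 mod 1729 = 1065. x_2 = 1065^2 mod 1729 = 1. x_2 = 1 but x_1 ≠ ±1, a nontrivial square root of 1 — 2 is a witness and 1729 is composite.
Base 5: x_0 = 5^27 mod 1729 = 1217. x_0 is neither 1 nor 1728, so continue squaring. x_1 = 1217^2 mod 1729 = 1065. x_2 = 1065^2 mod 1729 = 1. x_2 = 1 but x_1 ≠ ±1, a nontrivial square root of 1 — 5 is a witness and 1729 is composite.
Base 13: x_0 = 13^27 mod 1729 = 1196. x_0 is neither 1 nor 1728, so continue squaring. x_1 = 1196^2 mod 1729 = 533. x_2 = 533^2 mod 1729 = 533. x_3 = 533^2 mod 1729 = 533. x_4 = 533^2 mod 1729 = 533. x_5 = 533^2 mod 1729 = 533. Reached i = s−1 = 5 without hitting −1: 13 is a Miller–Rabin witness and 1729 is composite.
Base 449: x_0 = 449^27 mod 1729 = 512. x_0 is neither 1 nor 1728, so continue squaring. x_1 = 512^2 mod 1729 = 1065. x_2 = 1065^2 mod 1729 = 1. x_2 = 1 but x_1 ≠ ±1, a nontrivial square root of 1 — 449 is a witness and 1729 is composite.
The smallest witness among the given bases is 2.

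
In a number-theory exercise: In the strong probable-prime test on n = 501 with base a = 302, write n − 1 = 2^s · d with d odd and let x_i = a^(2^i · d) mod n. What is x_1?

n − 1 = 500 = 2^2 · 125, so s = 2 and d = 125.
x_0 = 302^125 mod 501 = 386.
x_1 = 386^2 mod 501 = 199.

199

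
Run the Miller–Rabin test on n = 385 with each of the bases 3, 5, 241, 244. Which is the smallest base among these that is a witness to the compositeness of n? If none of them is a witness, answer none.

3

n − 1 = 384 = 2^7 · 3, so s = 7 and d = 3.
Base 3: x_0 = 3^3 mod 385 = 27. x_0 is neither 1 nor 384, so continue squaring. x_1 = 27^2 mod 385 = 344. x_2 = 344^2 mod 385 = 141. x_3 = 141^2 mod 385 = 246. x_4 = 246^2 mod 385 = 71. x_5 = 71^2 mod 385 = 36. x_6 = 36^2 mod 385 = 141. Reached i = s−1 = 6 without hitting −1: 3 is a Miller–Rabin witness and 385 is composite.
Base 5: x_0 = 5^3 mod 385 = 125. x_0 is neither 1 nor 384, so continue squaring. x_1 = 125^2 mod 385 = 225. x_2 = 225^2 mod 385 = 190. x_3 = 190^2 mod 385 = 295. x_4 = 295^2 mod 385 = 15. x_5 = 15^2 mod 385 = 225. x_6 = 225^2 mod 385 = 190. Reached i = s−1 = 6 without hitting −1: 5 is a Miller–Rabin witness and 385 is composite.
Base 241: x_0 = 241^3 mod 385 = 76. x_0 is neither 1 nor 384, so continue squaring. x_1 = 76^2 mod 385 = 1. x_1 = 1 but x_0 ≠ ±1, a nontrivial square root of 1 — 241 is a witness and 385 is composite.
Base 244: x_0 = 244^3 mod 385 = 349. x_0 is neither 1 nor 384, so continue squaring. x_1 = 349^2 mod 385 = 141. x_2 = 141^2 mod 385 = 246. x_3 = 246^2 mod 385 = 71. x_4 = 71^2 mod 385 = 36. x_5 = 36^2 mod 385 = 141. x_6 = 141^2 mod 385 = 246. Reached i = s−1 = 6 without hitting −1: 244 is a Miller–Rabin witness and 385 is composite.
The smallest witness among the given bases is 3.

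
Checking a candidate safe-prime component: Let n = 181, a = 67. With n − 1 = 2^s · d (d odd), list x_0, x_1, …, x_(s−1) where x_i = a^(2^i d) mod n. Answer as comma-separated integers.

n − 1 = 180 = 2^2 · 45, so s = 2 and d = 45.
x_0 = 67^45 mod 181 = 180.
x_1 = 180^2 mod 181 = 1.

180, 1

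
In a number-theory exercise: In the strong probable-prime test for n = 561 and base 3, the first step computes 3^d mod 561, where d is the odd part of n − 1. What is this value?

78

n − 1 = 560 = 2^4 · 35, so s = 4 and d = 35.
Repeated squaring mod 561: 3^1 ≡ 3, 3^2 ≡ 9, 3^4 ≡ 81, 3^8 ≡ 390, 3^16 ≡ 69, 3^32 ≡ 273.
35 = 32 + 2 + 1, so 3^35 ≡ 273·9·3 ≡ 78 (mod 561).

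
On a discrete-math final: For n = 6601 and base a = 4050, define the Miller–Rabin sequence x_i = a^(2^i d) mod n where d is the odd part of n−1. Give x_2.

n − 1 = 6600 = 2^3 · 825, so s = 3 and d = 825.
Repeated squaring mod 6601: 4050^1 ≡ 4050, 4050^2 ≡ 5616, 4050^4 ≡ 6479, 4050^8 ≡ 1682, 4050^16 ≡ 3896, 4050^32 ≡ 3117, 4050^64 ≡ 5618, 4050^128 ≡ 2543, 4050^256 ≡ 4470, 4050^512 ≡ 6274.
825 = 512 + 256 + 32 + 16 + 8 + 1, so 4050^825 ≡ 6274·4470·3117·3896·1682·4050 ≡ 2738 (mod 6601).
x_0 = 2738.
x_1 = 2738^2 mod 6601 = 4509.
x_2 = 4509^2 mod 6601 = 1.

1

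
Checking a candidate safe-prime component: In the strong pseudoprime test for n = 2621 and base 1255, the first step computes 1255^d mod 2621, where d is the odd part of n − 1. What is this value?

n − 1 = 2620 = 2^2 · 655, so s = 2 and d = 655.
1255^655 mod 2621 = 472.

472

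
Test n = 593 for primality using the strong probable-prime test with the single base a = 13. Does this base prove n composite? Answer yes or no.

n − 1 = 592 = 2^4 · 37, so s = 4 and d = 37.
Repeated squaring mod 593: 13^1 ≡ 13, 13^2 ≡ 169, 13^4 ≡ 97, 13^8 ≡ 514, 13^16 ≡ 311, 13^32 ≡ 62.
37 = 32 + 4 + 1, so 13^37 ≡ 62·97·13 ≡ 499 (mod 593).
x_0 = 13^37 mod 593 = 499.
x_0 is neither 1 nor 592, so continue squaring.
x_1 = 499^2 mod 593 = 534.
x_2 = 534^2 mod 593 = 516.
x_3 = 516^2 mod 593 = 592.
x_3 ≡ −1, so 13 is not a witness.

no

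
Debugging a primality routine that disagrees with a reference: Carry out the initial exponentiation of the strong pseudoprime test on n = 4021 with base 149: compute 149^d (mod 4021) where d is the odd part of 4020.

n − 1 = 4020 = 2^2 · 1005, so s = 2 and d = 1005.
Repeated squaring mod 4021: 149^1 ≡ 149, 149^2 ≡ 2096, 149^4 ≡ 2284, 149^8 ≡ 1419, 149^16 ≡ 3061, 149^32 ≡ 791, 149^64 ≡ 2426, 149^128 ≡ 2753, 149^256 ≡ 3445, 149^512 ≡ 2054.
1005 = 512 + 256 + 128 + 64 + 32 + 8 + 4 + 1, so 149^1005 ≡ 2054·3445·2753·2426·791·1419·2284·149 ≡ 3298 (mod 4021).

3298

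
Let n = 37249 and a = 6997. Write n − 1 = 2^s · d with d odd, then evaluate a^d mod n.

n − 1 = 37248 = 2^7 · 291, so s = 7 and d = 291.
6997^291 mod 37249 = 10920.

10920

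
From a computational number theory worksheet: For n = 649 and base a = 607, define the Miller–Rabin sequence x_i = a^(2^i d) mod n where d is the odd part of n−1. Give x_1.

422

n − 1 = 648 = 2^3 · 81, so s = 3 and d = 81.
x_0 = 607^81 mod 649 = 475.
x_1 = 475^2 mod 649 = 422.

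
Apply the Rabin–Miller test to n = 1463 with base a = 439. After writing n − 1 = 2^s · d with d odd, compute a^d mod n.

395

n − 1 = 1462 = 2^1 · 731, so s = 1 and d = 731.
Repeated squaring mod 1463: 439^1 ≡ 439, 439^2 ≡ 1068, 439^4 ≡ 947, 439^8 ≡ 1453, 439^16 ≡ 100, 439^32 ≡ 1222, 439^64 ≡ 1024, 439^128 ≡ 1068, 439^256 ≡ 947, 439^512 ≡ 1453.
731 = 512 + 128 + 64 + 16 + 8 + 2 + 1, so 439^731 ≡ 1453·1068·1024·100·1453·1068·439 ≡ 395 (mod 1463).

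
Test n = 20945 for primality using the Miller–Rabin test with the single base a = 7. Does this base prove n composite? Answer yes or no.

n − 1 = 20944 = 2^4 · 1309, so s = 4 and d = 1309.
By repeated squaring, 7^1309 ≡ 8537 (mod 20945).
x_0 = 7^1309 mod 20945 = 8537.
x_0 is neither 1 nor 20944, so continue squaring.
x_1 = 8537^2 mod 20945 = 12714.
x_2 = 12714^2 mod 20945 = 13231.
x_3 = 13231^2 mod 20945 = 1051.
Reached i = s−1 = 3 without hitting −1: 7 is a Miller–Rabin witness and 20945 is composite.

yes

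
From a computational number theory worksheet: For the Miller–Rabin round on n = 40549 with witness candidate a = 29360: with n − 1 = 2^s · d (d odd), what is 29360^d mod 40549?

14867

n − 1 = 40548 = 2^2 · 10137, so s = 2 and d = 10137.
29360^10137 mod 40549 = 14867.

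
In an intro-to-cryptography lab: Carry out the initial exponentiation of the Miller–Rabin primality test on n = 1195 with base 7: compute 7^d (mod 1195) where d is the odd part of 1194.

907

n − 1 = 1194 = 2^1 · 597, so s = 1 and d = 597.
Repeated squaring mod 1195: 7^1 ≡ 7, 7^2 ≡ 49, 7^4 ≡ 11, 7^8 ≡ 121, 7^16 ≡ 301, 7^32 ≡ 976, 7^64 ≡ 161, 7^128 ≡ 826, 7^256 ≡ 1126, 7^512 ≡ 1176.
597 = 512 + 64 + 16 + 4 + 1, so 7^597 ≡ 1176·161·301·11·7 ≡ 907 (mod 1195).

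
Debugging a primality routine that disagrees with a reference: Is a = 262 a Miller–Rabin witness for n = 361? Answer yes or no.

no

n − 1 = 360 = 2^3 · 45, so s = 3 and d = 45.
Repeated squaring mod 361: 262^1 ≡ 262, 262^2 ≡ 54, 262^4 ≡ 28, 262^8 ≡ 62, 262^16 ≡ 234, 262^32 ≡ 245.
45 = 32 + 8 + 4 + 1, so 262^45 ≡ 245·62·28·262 ≡ 360 (mod 361).
x_0 = 262^45 mod 361 = 360.
x_0 = 360 ≡ −1, so 262 is not a witness.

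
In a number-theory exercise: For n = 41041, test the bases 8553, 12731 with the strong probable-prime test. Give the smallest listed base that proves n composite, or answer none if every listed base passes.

12731

n − 1 = 41040 = 2^4 · 2565, so s = 4 and d = 2565.
Base 8553: x_0 = 8553^2565 mod 41041 = 41040. x_0 = 41040 ≡ −1, so 8553 is not a witness.
Base 12731: x_0 = 12731^2565 mod 41041 = 6733. x_0 is neither 1 nor 41040, so continue squaring. x_1 = 6733^2 mod 41041 = 24025. x_2 = 24025^2 mod 41041 = 1. x_2 = 1 but x_1 ≠ ±1, a nontrivial square root of 1 — 12731 is a witness and 41041 is composite.
The smallest witness among the given bases is 12731.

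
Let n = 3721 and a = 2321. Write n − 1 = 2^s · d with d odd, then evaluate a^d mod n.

2012

n − 1 = 3720 = 2^3 · 465, so s = 3 and d = 465.
2321^465 mod 3721 = 2012.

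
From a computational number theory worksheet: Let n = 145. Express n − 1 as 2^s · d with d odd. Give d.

Halving: 144 → 72 → 36 → 18 → 9; 9 is odd.
So 144 = 2^4 · 9.

9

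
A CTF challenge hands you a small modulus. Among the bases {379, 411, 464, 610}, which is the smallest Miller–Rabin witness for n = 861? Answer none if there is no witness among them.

n − 1 = 860 = 2^2 · 215, so s = 2 and d = 215.
Base 379: x_0 = 379^215 mod 861 = 1. x_0 = 1, so 379 is not a witness.
Base 411: x_0 = 411^215 mod 861 = 780. x_0 is neither 1 nor 860, so continue squaring. x_1 = 780^2 mod 861 = 534. Reached i = s−1 = 1 without hitting −1: 411 is a Miller–Rabin witness and 861 is composite.
Base 464: x_0 = 464^215 mod 861 = 137. x_0 is neither 1 nor 860, so continue squaring. x_1 = 137^2 mod 861 = 688. Reached i = s−1 = 1 without hitting −1: 464 is a Miller–Rabin witness and 861 is composite.
Base 610: x_0 = 610^215 mod 861 = 337. x_0 is neither 1 nor 860, so continue squaring. x_1 = 337^2 mod 861 = 778. Reached i = s−1 = 1 without hitting −1: 610 is a Miller–Rabin witness and 861 is composite.
The smallest witness among the given bases is 411.

411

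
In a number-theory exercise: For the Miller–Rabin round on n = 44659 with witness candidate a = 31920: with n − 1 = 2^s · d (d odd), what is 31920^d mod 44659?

2369

n − 1 = 44658 = 2^1 · 22329, so s = 1 and d = 22329.
31920^22329 mod 44659 = 2369.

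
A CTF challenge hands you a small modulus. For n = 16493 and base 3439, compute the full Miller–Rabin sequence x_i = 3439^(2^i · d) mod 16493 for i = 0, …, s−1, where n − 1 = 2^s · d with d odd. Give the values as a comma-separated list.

n − 1 = 16492 = 2^2 · 4123, so s = 2 and d = 4123.
x_0 = 3439^4123 mod 16493 = 2187.
x_1 = 2187^2 mod 16493 = 16492.

2187, 16492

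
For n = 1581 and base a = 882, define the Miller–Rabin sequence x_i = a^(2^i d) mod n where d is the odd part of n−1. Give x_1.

1203

n − 1 = 1580 = 2^2 · 395, so s = 2 and d = 395.
x_0 = 882^395 mod 1581 = 315.
x_1 = 315^2 mod 1581 = 1203.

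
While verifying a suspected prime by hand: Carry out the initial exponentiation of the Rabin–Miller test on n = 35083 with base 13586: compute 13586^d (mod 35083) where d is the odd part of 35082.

35082

n − 1 = 35082 = 2^1 · 17541, so s = 1 and d = 17541.
13586^17541 mod 35083 = 35082.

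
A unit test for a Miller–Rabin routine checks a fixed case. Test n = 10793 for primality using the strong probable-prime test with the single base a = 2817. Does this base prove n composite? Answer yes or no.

yes

n − 1 = 10792 = 2^3 · 1349, so s = 3 and d = 1349.
Repeated squaring mod 10793: 2817^1 ≡ 2817, 2817^2 ≡ 2634, 2817^4 ≡ 8850, 2817^8 ≡ 8492, 2817^16 ≡ 6031, 2817^32 ≡ 551, 2817^64 ≡ 1397, 2817^128 ≡ 8869, 2817^256 ≡ 10570, 2817^512 ≡ 6557, 2817^1024 ≡ 5730.
1349 = 1024 + 256 + 64 + 4 + 1, so 2817^1349 ≡ 5730·10570·1397·8850·2817 ≡ 5629 (mod 10793).
x_0 = 2817^1349 mod 10793 = 5629.
x_0 is neither 1 nor 10792, so continue squaring.
x_1 = 5629^2 mod 10793 = 8186.
x_2 = 8186^2 mod 10793 = 7652.
Reached i = s−1 = 2 without hitting −1: 2817 is a Miller–Rabin witness and 10793 is composite.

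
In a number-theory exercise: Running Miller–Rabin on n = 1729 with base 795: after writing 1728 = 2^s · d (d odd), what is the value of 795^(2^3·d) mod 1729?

n − 1 = 1728 = 2^6 · 27, so s = 6 and d = 27.
x_0 = 795^27 mod 1729 = 1464.
x_1 = 1464^2 mod 1729 = 1065.
x_2 = 1065^2 mod 1729 = 1.
x_3 = 1^2 mod 1729 = 1.

1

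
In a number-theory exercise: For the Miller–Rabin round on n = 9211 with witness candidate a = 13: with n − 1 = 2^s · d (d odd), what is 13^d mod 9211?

n − 1 = 9210 = 2^1 · 4605, so s = 1 and d = 4605.
Repeated squaring mod 9211: 13^1 ≡ 13, 13^2 ≡ 169, 13^4 ≡ 928, 13^8 ≡ 4561, 13^16 ≡ 4283, 13^32 ≡ 4988, 13^64 ≡ 1233, 13^128 ≡ 474, 13^256 ≡ 3612, 13^512 ≡ 3768, 13^1024 ≡ 3673, 13^2048 ≡ 6025, 13^4096 ≡ 74.
4605 = 4096 + 256 + 128 + 64 + 32 + 16 + 8 + 4 + 1, so 13^4605 ≡ 74·3612·474·1233·4988·4283·4561·928·13 ≡ 3112 (mod 9211).

3112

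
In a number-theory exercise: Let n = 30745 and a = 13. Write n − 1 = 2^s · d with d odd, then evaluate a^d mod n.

15782

n − 1 = 30744 = 2^3 · 3843, so s = 3 and d = 3843.
13^3843 mod 30745 = 15782.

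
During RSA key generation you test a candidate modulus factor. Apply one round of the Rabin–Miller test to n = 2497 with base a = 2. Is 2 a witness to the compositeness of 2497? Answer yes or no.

n − 1 = 2496 = 2^6 · 39, so s = 6 and d = 39.
x_0 = 2^39 mod 2497 = 963.
x_0 is neither 1 nor 2496, so continue squaring.
x_1 = 963^2 mod 2497 = 982.
x_2 = 982^2 mod 2497 = 482.
x_3 = 482^2 mod 2497 = 103.
x_4 = 103^2 mod 2497 = 621.
x_5 = 621^2 mod 2497 = 1103.
Reached i = s−1 = 5 without hitting −1: 2 is a Miller–Rabin witness and 2497 is composite.

yes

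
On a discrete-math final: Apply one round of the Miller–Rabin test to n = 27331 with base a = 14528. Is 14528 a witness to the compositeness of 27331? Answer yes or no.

n − 1 = 27330 = 2^1 · 13665, so s = 1 and d = 13665.
x_0 = 14528^13665 mod 27331 = 1.
x_0 = 1, so 14528 is not a witness.

no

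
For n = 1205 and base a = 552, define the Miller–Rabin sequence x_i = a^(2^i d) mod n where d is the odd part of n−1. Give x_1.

884

n − 1 = 1204 = 2^2 · 301, so s = 2 and d = 301.
x_0 = 552^301 mod 1205 = 822.
x_1 = 822^2 mod 1205 = 884.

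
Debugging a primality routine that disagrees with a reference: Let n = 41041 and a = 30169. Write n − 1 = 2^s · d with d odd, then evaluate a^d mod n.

30876

n − 1 = 41040 = 2^4 · 2565, so s = 4 and d = 2565.
30169^2565 mod 41041 = 30876.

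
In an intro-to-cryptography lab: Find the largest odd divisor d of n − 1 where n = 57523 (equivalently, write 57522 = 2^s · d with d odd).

28761

Halving: 57522 → 28761; 28761 is odd.
So 57522 = 2^1 · 28761.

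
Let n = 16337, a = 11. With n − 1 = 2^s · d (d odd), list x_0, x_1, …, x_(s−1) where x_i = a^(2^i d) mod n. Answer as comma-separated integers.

n − 1 = 16336 = 2^4 · 1021, so s = 4 and d = 1021.
x_0 = 11^1021 mod 16337 = 6025.
x_1 = 6025^2 mod 16337 = 16148.
x_2 = 16148^2 mod 16337 = 3047.
x_3 = 3047^2 mod 16337 = 4793.

6025, 16148, 3047, 4793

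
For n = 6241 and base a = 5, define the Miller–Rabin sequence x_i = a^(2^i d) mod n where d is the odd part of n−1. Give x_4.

80

n − 1 = 6240 = 2^5 · 195, so s = 5 and d = 195.
x_0 = 5^195 mod 6241 = 396.
x_1 = 396^2 mod 6241 = 791.
x_2 = 791^2 mod 6241 = 1581.
x_3 = 1581^2 mod 6241 = 3161.
x_4 = 3161^2 mod 6241 = 80.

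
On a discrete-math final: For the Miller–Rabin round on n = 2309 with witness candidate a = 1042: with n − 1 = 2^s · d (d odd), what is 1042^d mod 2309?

n − 1 = 2308 = 2^2 · 577, so s = 2 and d = 577.
1042^577 mod 2309 = 688.

688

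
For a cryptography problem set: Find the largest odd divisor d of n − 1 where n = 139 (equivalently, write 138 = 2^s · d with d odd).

Halving: 138 → 69; 69 is odd.
So 138 = 2^1 · 69.

69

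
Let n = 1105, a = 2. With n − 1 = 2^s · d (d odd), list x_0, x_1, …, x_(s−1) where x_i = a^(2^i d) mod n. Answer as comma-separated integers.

n − 1 = 1104 = 2^4 · 69, so s = 4 and d = 69.
x_0 = 2^69 mod 1105 = 967.
x_1 = 967^2 mod 1105 = 259.
x_2 = 259^2 mod 1105 = 781.
x_3 = 781^2 mod 1105 = 1.

967, 259, 781, 1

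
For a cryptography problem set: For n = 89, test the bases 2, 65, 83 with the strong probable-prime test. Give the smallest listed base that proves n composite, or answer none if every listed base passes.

none

n − 1 = 88 = 2^3 · 11, so s = 3 and d = 11.
Base 2: x_0 = 2^11 mod 89 = 1. x_0 = 1, so 2 is not a witness.
Base 65: x_0 = 65^11 mod 89 = 52. x_0 is neither 1 nor 88, so continue squaring. x_1 = 52^2 mod 89 = 34. x_2 = 34^2 mod 89 = 88. x_2 ≡ −1, so 65 is not a witness.
Base 83: x_0 = 83^11 mod 89 = 52. x_0 is neither 1 nor 88, so continue squaring. x_1 = 52^2 mod 89 = 34. x_2 = 34^2 mod 89 = 88. x_2 ≡ −1, so 83 is not a witness.
No listed base is a witness for 89.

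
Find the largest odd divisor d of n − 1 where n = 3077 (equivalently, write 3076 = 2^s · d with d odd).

Halving: 3076 → 1538 → 769; 769 is odd.
So 3076 = 2^2 · 769.

769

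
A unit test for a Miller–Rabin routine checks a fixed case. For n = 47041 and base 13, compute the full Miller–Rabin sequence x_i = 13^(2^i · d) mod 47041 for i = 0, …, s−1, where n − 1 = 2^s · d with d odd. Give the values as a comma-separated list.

21263, 4118, 23164, 21250, 15941, 47040

n − 1 = 47040 = 2^6 · 735, so s = 6 and d = 735.
x_0 = 13^735 mod 47041 = 21263.
x_1 = 21263^2 mod 47041 = 4118.
x_2 = 4118^2 mod 47041 = 23164.
x_3 = 23164^2 mod 47041 = 21250.
x_4 = 21250^2 mod 47041 = 15941.
x_5 = 15941^2 mod 47041 = 47040.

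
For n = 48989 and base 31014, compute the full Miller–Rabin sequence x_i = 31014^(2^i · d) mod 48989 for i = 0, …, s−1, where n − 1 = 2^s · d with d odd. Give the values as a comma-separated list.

n − 1 = 48988 = 2^2 · 12247, so s = 2 and d = 12247.
x_0 = 31014^12247 mod 48989 = 32555.
x_1 = 32555^2 mod 48989 = 48988.

32555, 48988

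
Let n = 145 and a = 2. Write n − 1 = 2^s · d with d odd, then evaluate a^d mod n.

n − 1 = 144 = 2^4 · 9, so s = 4 and d = 9.
Repeated squaring mod 145: 2^1 ≡ 2, 2^2 ≡ 4, 2^4 ≡ 16, 2^8 ≡ 111.
9 = 8 + 1, so 2^9 ≡ 111·2 ≡ 77 (mod 145).

77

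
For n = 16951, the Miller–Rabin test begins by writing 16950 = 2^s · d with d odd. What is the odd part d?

8475

Halving: 16950 → 8475; 8475 is odd.
So 16950 = 2^1 · 8475.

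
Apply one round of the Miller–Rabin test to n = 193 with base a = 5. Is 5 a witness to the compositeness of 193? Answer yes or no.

n − 1 = 192 = 2^6 · 3, so s = 6 and d = 3.
x_0 = 5^3 mod 193 = 125.
x_0 is neither 1 nor 192, so continue squaring.
x_1 = 125^2 mod 193 = 185.
x_2 = 185^2 mod 193 = 64.
x_3 = 64^2 mod 193 = 43.
x_4 = 43^2 mod 193 = 112.
x_5 = 112^2 mod 193 = 192.
x_5 ≡ −1, so 5 is not a witness.

no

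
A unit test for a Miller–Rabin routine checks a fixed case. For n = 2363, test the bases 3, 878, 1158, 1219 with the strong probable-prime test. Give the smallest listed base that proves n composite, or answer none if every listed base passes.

n − 1 = 2362 = 2^1 · 1181, so s = 1 and d = 1181.
Base 3: x_0 = 3^1181 mod 2363 = 250. x_0 ∉ {1, 2362} and s = 1, so 3 is a Miller–Rabin witness and 2363 is composite.
Base 878: x_0 = 878^1181 mod 2363 = 687. x_0 ∉ {1, 2362} and s = 1, so 878 is a Miller–Rabin witness and 2363 is composite.
Base 1158: x_0 = 1158^1181 mod 2363 = 1256. x_0 ∉ {1, 2362} and s = 1, so 1158 is a Miller–Rabin witness and 2363 is composite.
Base 1219: x_0 = 1219^1181 mod 2363 = 2156. x_0 ∉ {1, 2362} and s = 1, so 1219 is a Miller–Rabin witness and 2363 is composite.
The smallest witness among the given bases is 3.

3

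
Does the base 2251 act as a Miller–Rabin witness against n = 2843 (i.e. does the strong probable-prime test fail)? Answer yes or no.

no

n − 1 = 2842 = 2^1 · 1421, so s = 1 and d = 1421.
Repeated squaring mod 2843: 2251^1 ≡ 2251, 2251^2 ≡ 775, 2251^4 ≡ 752, 2251^8 ≡ 2590, 2251^16 ≡ 1463, 2251^32 ≡ 2433, 2251^64 ≡ 363, 2251^128 ≡ 991, 2251^256 ≡ 1246, 2251^512 ≡ 238, 2251^1024 ≡ 2627.
1421 = 1024 + 256 + 128 + 8 + 4 + 1, so 2251^1421 ≡ 2627·1246·991·2590·752·2251 ≡ 1 (mod 2843).
x_0 = 2251^1421 mod 2843 = 1.
x_0 = 1, so 2251 is not a witness.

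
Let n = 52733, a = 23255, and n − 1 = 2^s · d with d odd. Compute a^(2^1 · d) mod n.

n − 1 = 52732 = 2^2 · 13183, so s = 2 and d = 13183.
x_0 = 23255^13183 mod 52733 = 52732.
x_1 = 52732^2 mod 52733 = 1.

1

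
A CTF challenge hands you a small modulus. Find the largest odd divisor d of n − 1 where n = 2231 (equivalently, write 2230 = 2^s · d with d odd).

Halving: 2230 → 1115; 1115 is odd.
So 2230 = 2^1 · 1115.

1115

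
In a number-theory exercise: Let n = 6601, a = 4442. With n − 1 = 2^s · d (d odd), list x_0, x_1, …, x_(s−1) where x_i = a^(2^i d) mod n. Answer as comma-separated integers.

3704, 2738, 4509

n − 1 = 6600 = 2^3 · 825, so s = 3 and d = 825.
x_0 = 4442^825 mod 6601 = 3704.
x_1 = 3704^2 mod 6601 = 2738.
x_2 = 2738^2 mod 6601 = 4509.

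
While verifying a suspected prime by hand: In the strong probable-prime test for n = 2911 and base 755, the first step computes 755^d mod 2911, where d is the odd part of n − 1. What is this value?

n − 1 = 2910 = 2^1 · 1455, so s = 1 and d = 1455.
755^1455 mod 2911 = 2586.

2586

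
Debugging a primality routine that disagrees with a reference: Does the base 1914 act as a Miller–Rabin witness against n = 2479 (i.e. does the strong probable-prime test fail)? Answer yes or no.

n − 1 = 2478 = 2^1 · 1239, so s = 1 and d = 1239.
x_0 = 1914^1239 mod 2479 = 2478.
x_0 = 2478 ≡ −1, so 1914 is not a witness.

no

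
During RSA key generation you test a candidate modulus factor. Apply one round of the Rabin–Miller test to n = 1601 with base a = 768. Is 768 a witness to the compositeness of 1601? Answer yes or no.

n − 1 = 1600 = 2^6 · 25, so s = 6 and d = 25.
x_0 = 768^25 mod 1601 = 773.
x_0 is neither 1 nor 1600, so continue squaring.
x_1 = 773^2 mod 1601 = 356.
x_2 = 356^2 mod 1601 = 257.
x_3 = 257^2 mod 1601 = 408.
x_4 = 408^2 mod 1601 = 1561.
x_5 = 1561^2 mod 1601 = 1600.
x_5 ≡ −1, so 768 is not a witness.

no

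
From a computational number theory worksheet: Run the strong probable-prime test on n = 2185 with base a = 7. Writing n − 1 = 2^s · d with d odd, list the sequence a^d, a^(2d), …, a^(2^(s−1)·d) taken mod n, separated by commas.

1027, 1559, 761

n − 1 = 2184 = 2^3 · 273, so s = 3 and d = 273.
x_0 = 7^273 mod 2185 = 1027.
x_1 = 1027^2 mod 2185 = 1559.
x_2 = 1559^2 mod 2185 = 761.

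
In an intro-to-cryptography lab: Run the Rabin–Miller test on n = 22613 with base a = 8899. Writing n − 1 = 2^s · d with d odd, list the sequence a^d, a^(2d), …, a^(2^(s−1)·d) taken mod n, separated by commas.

1, 1

n − 1 = 22612 = 2^2 · 5653, so s = 2 and d = 5653.
x_0 = 8899^5653 mod 22613 = 1.
x_1 = 1^2 mod 22613 = 1.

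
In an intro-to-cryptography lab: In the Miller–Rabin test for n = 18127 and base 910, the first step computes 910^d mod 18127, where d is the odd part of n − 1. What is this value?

18126

n − 1 = 18126 = 2^1 · 9063, so s = 1 and d = 9063.
910^9063 mod 18127 = 18126.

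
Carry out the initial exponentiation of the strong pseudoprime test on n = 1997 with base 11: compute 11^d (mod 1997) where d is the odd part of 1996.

1585

n − 1 = 1996 = 2^2 · 499, so s = 2 and d = 499.
Repeated squaring mod 1997: 11^1 ≡ 11, 11^2 ≡ 121, 11^4 ≡ 662, 11^8 ≡ 901, 11^16 ≡ 1019, 11^32 ≡ 1918, 11^64 ≡ 250, 11^128 ≡ 593, 11^256 ≡ 177.
499 = 256 + 128 + 64 + 32 + 16 + 2 + 1, so 11^499 ≡ 177·593·250·1918·1019·121·11 ≡ 1585 (mod 1997).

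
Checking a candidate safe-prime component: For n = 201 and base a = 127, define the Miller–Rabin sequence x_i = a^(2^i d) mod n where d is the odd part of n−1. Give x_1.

n − 1 = 200 = 2^3 · 25, so s = 3 and d = 25.
Repeated squaring mod 201: 127^1 ≡ 127, 127^2 ≡ 49, 127^4 ≡ 190, 127^8 ≡ 121, 127^16 ≡ 169.
25 = 16 + 8 + 1, so 127^25 ≡ 169·121·127 ≡ 103 (mod 201).
x_0 = 103.
x_1 = 103^2 mod 201 = 157.

157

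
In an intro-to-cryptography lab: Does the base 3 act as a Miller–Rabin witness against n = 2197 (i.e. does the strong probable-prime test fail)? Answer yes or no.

yes

n − 1 = 2196 = 2^2 · 549, so s = 2 and d = 549.
x_0 = 3^549 mod 2197 = 365.
x_0 is neither 1 nor 2196, so continue squaring.
x_1 = 365^2 mod 2197 = 1405.
Reached i = s−1 = 1 without hitting −1: 3 is a Miller–Rabin witness and 2197 is composite.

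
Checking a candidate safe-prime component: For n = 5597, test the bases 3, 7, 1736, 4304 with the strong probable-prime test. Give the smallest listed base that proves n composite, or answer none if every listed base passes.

3

n − 1 = 5596 = 2^2 · 1399, so s = 2 and d = 1399.
Base 3: x_0 = 3^1399 mod 5597 = 3345. x_0 is neither 1 nor 5596, so continue squaring. x_1 = 3345^2 mod 5597 = 622. Reached i = s−1 = 1 without hitting −1: 3 is a Miller–Rabin witness and 5597 is composite.
Base 7: x_0 = 7^1399 mod 5597 = 3679. x_0 is neither 1 nor 5596, so continue squaring. x_1 = 3679^2 mod 5597 = 1495. Reached i = s−1 = 1 without hitting −1: 7 is a Miller–Rabin witness and 5597 is composite.
Base 1736: x_0 = 1736^1399 mod 5597 = 964. x_0 is neither 1 nor 5596, so continue squaring. x_1 = 964^2 mod 5597 = 194. Reached i = s−1 = 1 without hitting −1: 1736 is a Miller–Rabin witness and 5597 is composite.
Base 4304: x_0 = 4304^1399 mod 5597 = 3787. x_0 is neither 1 nor 5596, so continue squaring. x_1 = 3787^2 mod 5597 = 1855. Reached i = s−1 = 1 without hitting −1: 4304 is a Miller–Rabin witness and 5597 is composite.
The smallest witness among the given bases is 3.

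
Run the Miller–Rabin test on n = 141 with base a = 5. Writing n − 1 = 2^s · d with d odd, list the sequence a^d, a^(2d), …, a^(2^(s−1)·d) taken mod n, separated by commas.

29, 136

n − 1 = 140 = 2^2 · 35, so s = 2 and d = 35.
x_0 = 5^35 mod 141 = 29.
x_1 = 29^2 mod 141 = 136.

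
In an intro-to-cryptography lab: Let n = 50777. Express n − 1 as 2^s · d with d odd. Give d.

6347

Halving: 50776 → 25388 → 12694 → 6347; 6347 is odd.
So 50776 = 2^3 · 6347.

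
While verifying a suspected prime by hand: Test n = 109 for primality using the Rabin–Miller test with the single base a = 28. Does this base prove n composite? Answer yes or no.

n − 1 = 108 = 2^2 · 27, so s = 2 and d = 27.
x_0 = 28^27 mod 109 = 108.
x_0 = 108 ≡ −1, so 28 is not a witness.

no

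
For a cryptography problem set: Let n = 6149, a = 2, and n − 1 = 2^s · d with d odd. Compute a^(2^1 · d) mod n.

5373

n − 1 = 6148 = 2^2 · 1537, so s = 2 and d = 1537.
x_0 = 2^1537 mod 6149 = 3252.
x_1 = 3252^2 mod 6149 = 5373.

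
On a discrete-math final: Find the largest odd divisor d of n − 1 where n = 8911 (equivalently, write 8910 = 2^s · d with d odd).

4455

Halving: 8910 → 4455; 4455 is odd.
So 8910 = 2^1 · 4455.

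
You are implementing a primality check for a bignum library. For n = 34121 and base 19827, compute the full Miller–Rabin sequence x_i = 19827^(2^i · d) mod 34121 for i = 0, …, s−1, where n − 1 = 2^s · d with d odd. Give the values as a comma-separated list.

n − 1 = 34120 = 2^3 · 4265, so s = 3 and d = 4265.
x_0 = 19827^4265 mod 34121 = 10315.
x_1 = 10315^2 mod 34121 = 9947.
x_2 = 9947^2 mod 34121 = 26030.

10315, 9947, 26030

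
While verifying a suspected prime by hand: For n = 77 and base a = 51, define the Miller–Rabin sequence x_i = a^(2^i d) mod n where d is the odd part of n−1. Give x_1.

n − 1 = 76 = 2^2 · 19, so s = 2 and d = 19.
x_0 = 51^19 mod 77 = 30.
x_1 = 30^2 mod 77 = 53.

53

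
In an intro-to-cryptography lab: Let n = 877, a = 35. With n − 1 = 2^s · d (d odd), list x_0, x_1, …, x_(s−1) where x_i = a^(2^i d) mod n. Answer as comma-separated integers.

151, 876

n − 1 = 876 = 2^2 · 219, so s = 2 and d = 219.
x_0 = 35^219 mod 877 = 151.
x_1 = 151^2 mod 877 = 876.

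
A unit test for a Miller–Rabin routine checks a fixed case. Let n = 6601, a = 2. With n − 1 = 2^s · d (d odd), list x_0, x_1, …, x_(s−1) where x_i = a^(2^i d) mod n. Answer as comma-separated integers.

2738, 4509, 1

n − 1 = 6600 = 2^3 · 825, so s = 3 and d = 825.
x_0 = 2^825 mod 6601 = 2738.
x_1 = 2738^2 mod 6601 = 4509.
x_2 = 4509^2 mod 6601 = 1.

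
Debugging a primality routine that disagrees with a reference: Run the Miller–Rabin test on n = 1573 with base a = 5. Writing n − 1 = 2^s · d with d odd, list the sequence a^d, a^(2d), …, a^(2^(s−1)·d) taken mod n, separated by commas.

n − 1 = 1572 = 2^2 · 393, so s = 2 and d = 393.
x_0 = 5^393 mod 1573 = 642.
x_1 = 642^2 mod 1573 = 38.

642, 38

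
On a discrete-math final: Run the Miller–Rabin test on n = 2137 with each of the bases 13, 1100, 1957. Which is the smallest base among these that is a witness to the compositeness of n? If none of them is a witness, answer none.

none

n − 1 = 2136 = 2^3 · 267, so s = 3 and d = 267.
Base 13: x_0 = 13^267 mod 2137 = 1508. x_0 is neither 1 nor 2136, so continue squaring. x_1 = 1508^2 mod 2137 = 296. x_2 = 296^2 mod 2137 = 2136. x_2 ≡ −1, so 13 is not a witness.
Base 1100: x_0 = 1100^267 mod 2137 = 2136. x_0 = 2136 ≡ −1, so 1100 is not a witness.
Base 1957: x_0 = 1957^267 mod 2137 = 1872. x_0 is neither 1 nor 2136, so continue squaring. x_1 = 1872^2 mod 2137 = 1841. x_2 = 1841^2 mod 2137 = 2136. x_2 ≡ −1, so 1957 is not a witness.
No listed base is a witness for 2137.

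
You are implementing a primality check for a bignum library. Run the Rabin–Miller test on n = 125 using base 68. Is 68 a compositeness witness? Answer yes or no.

no

n − 1 = 124 = 2^2 · 31, so s = 2 and d = 31.
Repeated squaring mod 125: 68^1 ≡ 68, 68^2 ≡ 124, 68^4 ≡ 1, 68^8 ≡ 1, 68^16 ≡ 1.
31 = 16 + 8 + 4 + 2 + 1, so 68^31 ≡ 1·1·1·124·68 ≡ 57 (mod 125).
x_0 = 68^31 mod 125 = 57.
x_0 is neither 1 nor 124, so continue squaring.
x_1 = 57^2 mod 125 = 124.
x_1 ≡ −1, so 68 is not a witness.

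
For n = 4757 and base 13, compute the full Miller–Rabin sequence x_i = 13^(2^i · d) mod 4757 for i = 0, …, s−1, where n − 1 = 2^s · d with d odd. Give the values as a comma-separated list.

n − 1 = 4756 = 2^2 · 1189, so s = 2 and d = 1189.
x_0 = 13^1189 mod 4757 = 2425.
x_1 = 2425^2 mod 4757 = 973.

2425, 973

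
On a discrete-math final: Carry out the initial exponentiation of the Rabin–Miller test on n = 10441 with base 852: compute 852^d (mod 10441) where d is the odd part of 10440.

6006

n − 1 = 10440 = 2^3 · 1305, so s = 3 and d = 1305.
Repeated squaring mod 10441: 852^1 ≡ 852, 852^2 ≡ 5475, 852^4 ≡ 9955, 852^8 ≡ 6494, 852^16 ≡ 837, 852^32 ≡ 1022, 852^64 ≡ 384, 852^128 ≡ 1282, 852^256 ≡ 4287, 852^512 ≡ 2209, 852^1024 ≡ 3734.
1305 = 1024 + 256 + 16 + 8 + 1, so 852^1305 ≡ 3734·4287·837·6494·852 ≡ 6006 (mod 10441).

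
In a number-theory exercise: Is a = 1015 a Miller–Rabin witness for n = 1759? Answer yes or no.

no

n − 1 = 1758 = 2^1 · 879, so s = 1 and d = 879.
x_0 = 1015^879 mod 1759 = 1.
x_0 = 1, so 1015 is not a witness.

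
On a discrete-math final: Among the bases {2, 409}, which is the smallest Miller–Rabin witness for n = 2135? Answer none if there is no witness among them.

2

n − 1 = 2134 = 2^1 · 1067, so s = 1 and d = 1067.
Base 2: x_0 = 2^1067 mod 2135 = 1908. x_0 ∉ {1, 2134} and s = 1, so 2 is a Miller–Rabin witness and 2135 is composite.
Base 409: x_0 = 409^1067 mod 2135 = 1734. x_0 ∉ {1, 2134} and s = 1, so 409 is a Miller–Rabin witness and 2135 is composite.
The smallest witness among the given bases is 2.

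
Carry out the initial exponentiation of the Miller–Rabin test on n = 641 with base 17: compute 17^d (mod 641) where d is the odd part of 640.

n − 1 = 640 = 2^7 · 5, so s = 7 and d = 5.
17^5 mod 641 = 42.

42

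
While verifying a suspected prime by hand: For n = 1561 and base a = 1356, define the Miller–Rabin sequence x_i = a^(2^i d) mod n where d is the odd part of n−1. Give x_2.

1149

n − 1 = 1560 = 2^3 · 195, so s = 3 and d = 195.
x_0 = 1356^195 mod 1561 = 510.
x_1 = 510^2 mod 1561 = 974.
x_2 = 974^2 mod 1561 = 1149.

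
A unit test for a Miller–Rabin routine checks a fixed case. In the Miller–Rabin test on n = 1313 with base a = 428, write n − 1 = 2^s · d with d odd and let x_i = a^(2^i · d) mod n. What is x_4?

n − 1 = 1312 = 2^5 · 41, so s = 5 and d = 41.
Repeated squaring mod 1313: 428^1 ≡ 428, 428^2 ≡ 677, 428^4 ≡ 92, 428^8 ≡ 586, 428^16 ≡ 703, 428^32 ≡ 521.
41 = 32 + 8 + 1, so 428^41 ≡ 521·586·428 ≡ 1208 (mod 1313).
x_0 = 1208.
x_1 = 1208^2 mod 1313 = 521.
x_2 = 521^2 mod 1313 = 963.
x_3 = 963^2 mod 1313 = 391.
x_4 = 391^2 mod 1313 = 573.

573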